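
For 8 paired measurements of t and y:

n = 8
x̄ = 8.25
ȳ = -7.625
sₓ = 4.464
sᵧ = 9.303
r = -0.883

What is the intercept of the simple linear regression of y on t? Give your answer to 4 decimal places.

b = r · sᵧ/sₓ = -0.883 · 9.303/4.464 = -1.840177
a = ȳ − b·x̄ = -7.625 − (-1.840177)·8.25 = 7.556458

7.5565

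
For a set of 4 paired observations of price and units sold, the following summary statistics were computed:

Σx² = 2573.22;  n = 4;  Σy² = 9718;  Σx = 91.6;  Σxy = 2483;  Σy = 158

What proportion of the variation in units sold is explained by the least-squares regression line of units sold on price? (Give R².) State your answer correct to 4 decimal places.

0.7793

Sxx = Σx² − (Σx)²/n = 2573.22 − 2097.64 = 475.58
Sxy = Σxy − (Σx)(Σy)/n = 2483 − 3618.2 = -1135.2
Syy = Σy² − (Σy)²/n = 9718 − 6241 = 3477
R² = Sxy²/(Sxx·Syy) = (-1135.2)²/(475.58·3477) = 0.779321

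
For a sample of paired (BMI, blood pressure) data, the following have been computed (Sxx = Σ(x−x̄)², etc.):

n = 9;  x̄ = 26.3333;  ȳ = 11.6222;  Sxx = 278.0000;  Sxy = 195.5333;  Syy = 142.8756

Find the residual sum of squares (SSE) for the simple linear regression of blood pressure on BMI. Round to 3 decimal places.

5.346

b = Sxy/Sxx = 195.5333/278 = 0.703357
SSE = Syy − b·Sxy = 142.8756 − 0.703357·195.5333 = 5.345847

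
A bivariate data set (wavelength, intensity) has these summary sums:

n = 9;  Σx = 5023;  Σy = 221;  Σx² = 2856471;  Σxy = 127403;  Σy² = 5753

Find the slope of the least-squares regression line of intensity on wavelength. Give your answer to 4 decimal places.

0.0765

Sxx = Σx² − (Σx)²/n = 2856471 − 2803392.111111 = 53078.888889
Sxy = Σxy − (Σx)(Σy)/n = 127403 − 123342.555556 = 4060.444444
b = Sxy/Sxx = 4060.444444/53078.888889 = 0.076498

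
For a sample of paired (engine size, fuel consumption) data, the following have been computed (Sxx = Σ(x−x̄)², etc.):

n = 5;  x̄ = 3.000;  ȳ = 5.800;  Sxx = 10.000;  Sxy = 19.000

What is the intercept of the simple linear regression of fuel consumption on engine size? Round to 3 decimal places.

0.100

b = Sxy/Sxx = 19/10 = 1.9
a = ȳ − b·x̄ = 5.8 − 1.9·3 = 0.1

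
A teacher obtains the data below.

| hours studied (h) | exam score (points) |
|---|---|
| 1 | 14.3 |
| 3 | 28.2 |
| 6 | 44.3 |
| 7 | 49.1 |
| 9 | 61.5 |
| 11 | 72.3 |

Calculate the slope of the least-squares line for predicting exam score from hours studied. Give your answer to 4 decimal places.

n = 6, Σx = 37, Σy = 269.7, Σxy = 2057.2, Σx² = 297
Sxx = Σx² − (Σx)²/n = 297 − 228.166667 = 68.833333
Sxy = Σxy − (Σx)(Σy)/n = 2057.2 − 1663.15 = 394.05
b = Sxy/Sxx = 394.05/68.833333 = 5.724697

5.7247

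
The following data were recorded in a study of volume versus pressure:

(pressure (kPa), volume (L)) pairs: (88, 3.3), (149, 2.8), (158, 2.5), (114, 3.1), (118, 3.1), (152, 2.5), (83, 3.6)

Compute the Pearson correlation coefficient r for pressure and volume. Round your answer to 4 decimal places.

-0.9662

n = 7, Σx = 862, Σy = 20.9, Σxy = 2500.6, Σx² = 111822, Σy² = 63.41
Sxx = Σx² − (Σx)²/n = 111822 − 106149.142857 = 5672.857143
Sxy = Σxy − (Σx)(Σy)/n = 2500.6 − 2573.685714 = -73.085714
Syy = Σy² − (Σy)²/n = 63.41 − 62.401429 = 1.008571
r = Sxy/√(Sxx·Syy) = -73.085714/√(5721.481633) = -73.085714/75.640476 = -0.966225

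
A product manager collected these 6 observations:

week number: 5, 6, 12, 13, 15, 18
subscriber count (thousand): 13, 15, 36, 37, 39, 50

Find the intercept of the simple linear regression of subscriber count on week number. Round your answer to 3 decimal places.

n = 6, Σx = 69, Σy = 190, Σxy = 2553, Σx² = 923
Sxx = Σx² − (Σx)²/n = 923 − 793.5 = 129.5
Sxy = Σxy − (Σx)(Σy)/n = 2553 − 2185 = 368
b = Sxy/Sxx = 368/129.5 = 2.841699
a = ȳ − b·x̄ = 31.666667 − 2.841699·11.5 = -1.012870

-1.013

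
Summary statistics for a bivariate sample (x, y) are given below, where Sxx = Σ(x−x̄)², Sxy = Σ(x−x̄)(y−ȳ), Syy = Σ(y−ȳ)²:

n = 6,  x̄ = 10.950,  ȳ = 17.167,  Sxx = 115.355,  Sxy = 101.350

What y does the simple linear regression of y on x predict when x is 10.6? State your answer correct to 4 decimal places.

16.8595

b = Sxy/Sxx = 101.35/115.355 = 0.878592
a = ȳ − b·x̄ = 17.167 − 0.878592·10.95 = 7.546416
ŷ(10.6) = a + b·10.6 = 7.546416 + 0.878592·10.6 = 16.859493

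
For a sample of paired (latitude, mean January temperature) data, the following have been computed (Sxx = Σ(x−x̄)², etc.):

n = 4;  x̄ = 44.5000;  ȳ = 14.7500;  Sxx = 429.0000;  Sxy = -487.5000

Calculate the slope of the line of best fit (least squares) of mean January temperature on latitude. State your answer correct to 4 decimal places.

b = Sxy/Sxx = -487.5/429 = -1.136364

-1.1364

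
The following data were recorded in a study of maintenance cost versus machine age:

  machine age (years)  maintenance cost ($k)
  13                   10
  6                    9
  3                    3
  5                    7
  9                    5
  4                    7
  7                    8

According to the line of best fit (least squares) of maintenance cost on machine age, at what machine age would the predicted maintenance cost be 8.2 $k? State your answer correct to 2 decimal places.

n = 7, Σx = 47, Σy = 49, Σxy = 357, Σx² = 385
Sxx = Σx² − (Σx)²/n = 385 − 315.571429 = 69.428571
Sxy = Σxy − (Σx)(Σy)/n = 357 − 329 = 28
b = Sxy/Sxx = 28/69.428571 = 0.403292
a = ȳ − b·x̄ = 7 − 0.403292·6.714286 = 4.292181
Set a + b·x = 8.2: x = (8.2 − 4.292181) / 0.403292 = 9.689796

9.69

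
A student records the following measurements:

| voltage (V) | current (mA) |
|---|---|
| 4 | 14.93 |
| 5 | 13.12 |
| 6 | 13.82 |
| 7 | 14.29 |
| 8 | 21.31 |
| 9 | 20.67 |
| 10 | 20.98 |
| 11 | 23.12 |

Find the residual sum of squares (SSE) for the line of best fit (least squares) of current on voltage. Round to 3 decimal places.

n = 8, Σx = 60, Σy = 142.24, Σxy = 1128.9, Σx² = 492, Σy² = 2646.2956
Sxx = Σx² − (Σx)²/n = 492 − 450 = 42
Sxy = Σxy − (Σx)(Σy)/n = 1128.9 − 1066.8 = 62.1
Syy = Σy² − (Σy)²/n = 2646.2956 − 2529.0272 = 117.2684
b = Sxy/Sxx = 62.1/42 = 1.478571
SSE = Syy − b·Sxy = 117.2684 − 1.478571·62.1 = 25.449114

25.449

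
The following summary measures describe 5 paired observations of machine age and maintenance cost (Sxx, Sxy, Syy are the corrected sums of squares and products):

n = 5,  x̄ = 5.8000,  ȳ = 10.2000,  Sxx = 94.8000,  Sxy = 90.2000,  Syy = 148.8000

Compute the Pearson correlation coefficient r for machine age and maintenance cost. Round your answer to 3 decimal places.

r = Sxy/√(Sxx·Syy) = 90.2/√(14106.24) = 90.2/118.769693 = 0.759453

0.759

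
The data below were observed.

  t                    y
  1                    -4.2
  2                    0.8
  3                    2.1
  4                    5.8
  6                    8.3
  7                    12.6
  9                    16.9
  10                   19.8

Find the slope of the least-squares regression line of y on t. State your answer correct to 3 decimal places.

2.503

n = 8, Σx = 42, Σy = 62.1, Σxy = 515, Σx² = 296
Sxx = Σx² − (Σx)²/n = 296 − 220.5 = 75.5
Sxy = Σxy − (Σx)(Σy)/n = 515 − 326.025 = 188.975
b = Sxy/Sxx = 188.975/75.5 = 2.502980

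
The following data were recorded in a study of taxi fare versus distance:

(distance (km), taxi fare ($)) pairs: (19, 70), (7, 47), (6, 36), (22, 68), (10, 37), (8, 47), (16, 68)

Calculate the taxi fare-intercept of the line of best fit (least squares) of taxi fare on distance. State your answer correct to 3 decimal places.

26.676

n = 7, Σx = 88, Σy = 373, Σxy = 5205, Σx² = 1350
Sxx = Σx² − (Σx)²/n = 1350 − 1106.285714 = 243.714286
Sxy = Σxy − (Σx)(Σy)/n = 5205 − 4689.142857 = 515.857143
b = Sxy/Sxx = 515.857143/243.714286 = 2.116647
a = ȳ − b·x̄ = 53.285714 − 2.116647·12.571429 = 26.676436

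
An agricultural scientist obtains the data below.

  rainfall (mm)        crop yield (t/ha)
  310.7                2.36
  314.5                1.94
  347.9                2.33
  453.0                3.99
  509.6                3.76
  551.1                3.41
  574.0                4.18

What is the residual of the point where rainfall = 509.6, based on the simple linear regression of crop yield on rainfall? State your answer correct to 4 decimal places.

0.0997

n = 7, Σx = 3060.8, Σy = 21.97, Σxy = 10156.126, Σx² = 1414567.52
Sxx = Σx² − (Σx)²/n = 1414567.52 − 1338356.662857 = 76210.857143
Sxy = Σxy − (Σx)(Σy)/n = 10156.126 − 9606.539429 = 549.586571
b = Sxy/Sxx = 549.586571/76210.857143 = 0.007211
a = ȳ − b·x̄ = 3.138571 − 0.007211·437.257143 = -0.014662
ŷ(509.6) = -0.014662 + 0.007211·509.6 = 3.660264
residual = y − ŷ = 3.76 − 3.660264 = 0.099736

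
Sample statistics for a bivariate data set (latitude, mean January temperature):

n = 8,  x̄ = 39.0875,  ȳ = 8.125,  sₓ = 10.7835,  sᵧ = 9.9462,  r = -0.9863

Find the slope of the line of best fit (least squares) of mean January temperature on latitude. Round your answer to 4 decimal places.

-0.9097

b = r · sᵧ/sₓ = -0.9863 · 9.9462/10.7835 = -0.909717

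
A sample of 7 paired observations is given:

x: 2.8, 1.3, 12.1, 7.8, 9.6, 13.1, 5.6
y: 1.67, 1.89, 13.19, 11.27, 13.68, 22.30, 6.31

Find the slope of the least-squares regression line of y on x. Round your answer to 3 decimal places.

1.553

n = 7, Σx = 52.3, Σy = 70.31, Σxy = 713.432, Σx² = 511.91
Sxx = Σx² − (Σx)²/n = 511.91 − 390.755714 = 121.154286
Sxy = Σxy − (Σx)(Σy)/n = 713.432 − 525.316143 = 188.115857
b = Sxy/Sxx = 188.115857/121.154286 = 1.552697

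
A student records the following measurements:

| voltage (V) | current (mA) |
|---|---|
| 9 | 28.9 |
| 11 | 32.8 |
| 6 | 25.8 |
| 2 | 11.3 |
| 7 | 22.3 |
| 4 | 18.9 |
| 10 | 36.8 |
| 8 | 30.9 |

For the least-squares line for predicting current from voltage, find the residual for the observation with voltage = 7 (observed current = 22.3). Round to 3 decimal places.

n = 8, Σx = 57, Σy = 207.7, Σxy = 1645.2, Σx² = 471
Sxx = Σx² − (Σx)²/n = 471 − 406.125 = 64.875
Sxy = Σxy − (Σx)(Σy)/n = 1645.2 − 1479.8625 = 165.3375
b = Sxy/Sxx = 165.3375/64.875 = 2.548555
a = ȳ − b·x̄ = 25.9625 − 2.548555·7.125 = 7.804046
ŷ(7) = 7.804046 + 2.548555·7 = 25.643931
residual = y − ŷ = 22.3 − 25.643931 = -3.343931

-3.344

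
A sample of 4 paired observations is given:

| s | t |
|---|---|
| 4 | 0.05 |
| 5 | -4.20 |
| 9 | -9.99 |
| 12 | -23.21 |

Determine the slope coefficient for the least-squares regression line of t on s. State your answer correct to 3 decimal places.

n = 4, Σx = 30, Σy = -37.35, Σxy = -389.23, Σx² = 266
Sxx = Σx² − (Σx)²/n = 266 − 225 = 41
Sxy = Σxy − (Σx)(Σy)/n = -389.23 − (-280.125) = -109.105
b = Sxy/Sxx = -109.105/41 = -2.661098

-2.661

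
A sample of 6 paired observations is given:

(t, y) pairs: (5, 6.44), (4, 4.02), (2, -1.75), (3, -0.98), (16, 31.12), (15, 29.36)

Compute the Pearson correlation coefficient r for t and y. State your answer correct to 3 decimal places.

0.998

n = 6, Σx = 45, Σy = 68.21, Σxy = 980.16, Σx² = 535, Σy² = 1892.1209
Sxx = Σx² − (Σx)²/n = 535 − 337.5 = 197.5
Sxy = Σxy − (Σx)(Σy)/n = 980.16 − 511.575 = 468.585
Syy = Σy² − (Σy)²/n = 1892.1209 − 775.434017 = 1116.686883
r = Sxy/√(Sxx·Syy) = 468.585/√(220545.659458) = 468.585/469.622891 = 0.997790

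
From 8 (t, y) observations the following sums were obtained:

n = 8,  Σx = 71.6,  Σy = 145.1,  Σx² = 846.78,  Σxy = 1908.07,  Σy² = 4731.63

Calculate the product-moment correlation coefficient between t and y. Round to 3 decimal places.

Sxx = Σx² − (Σx)²/n = 846.78 − 640.82 = 205.96
Sxy = Σxy − (Σx)(Σy)/n = 1908.07 − 1298.645 = 609.425
Syy = Σy² − (Σy)²/n = 4731.63 − 2631.75125 = 2099.87875
r = Sxy/√(Sxx·Syy) = 609.425/√(432491.02735) = 609.425/657.640500 = 0.926684

0.927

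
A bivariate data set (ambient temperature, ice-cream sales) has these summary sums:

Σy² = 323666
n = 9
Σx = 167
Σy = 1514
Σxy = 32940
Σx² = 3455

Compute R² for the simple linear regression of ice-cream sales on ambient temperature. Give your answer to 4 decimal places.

0.9561

Sxx = Σx² − (Σx)²/n = 3455 − 3098.777778 = 356.222222
Sxy = Σxy − (Σx)(Σy)/n = 32940 − 28093.111111 = 4846.888889
Syy = Σy² − (Σy)²/n = 323666 − 254688.444444 = 68977.555556
R² = Sxy²/(Sxx·Syy) = (4846.888889)²/(356.222222·68977.555556) = 0.956087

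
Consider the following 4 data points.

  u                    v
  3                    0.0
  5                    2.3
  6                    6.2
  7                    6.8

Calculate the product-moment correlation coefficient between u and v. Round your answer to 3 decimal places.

0.963

n = 4, Σx = 21, Σy = 15.3, Σxy = 96.3, Σx² = 119, Σy² = 89.97
Sxx = Σx² − (Σx)²/n = 119 − 110.25 = 8.75
Sxy = Σxy − (Σx)(Σy)/n = 96.3 − 80.325 = 15.975
Syy = Σy² − (Σy)²/n = 89.97 − 58.5225 = 31.4475
r = Sxy/√(Sxx·Syy) = 15.975/√(275.165625) = 15.975/16.588117 = 0.963039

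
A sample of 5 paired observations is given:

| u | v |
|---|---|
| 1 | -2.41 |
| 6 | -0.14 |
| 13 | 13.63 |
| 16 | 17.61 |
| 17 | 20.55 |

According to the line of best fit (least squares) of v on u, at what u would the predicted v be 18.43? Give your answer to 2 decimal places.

n = 5, Σx = 53, Σy = 49.24, Σxy = 805.05, Σx² = 751
Sxx = Σx² − (Σx)²/n = 751 − 561.8 = 189.2
Sxy = Σxy − (Σx)(Σy)/n = 805.05 − 521.944 = 283.106
b = Sxy/Sxx = 283.106/189.2 = 1.496332
a = ȳ − b·x̄ = 9.848 − 1.496332·10.6 = -6.013118
Set a + b·x = 18.43: x = (18.43 − (-6.013118)) / 1.496332 = 16.335358

16.34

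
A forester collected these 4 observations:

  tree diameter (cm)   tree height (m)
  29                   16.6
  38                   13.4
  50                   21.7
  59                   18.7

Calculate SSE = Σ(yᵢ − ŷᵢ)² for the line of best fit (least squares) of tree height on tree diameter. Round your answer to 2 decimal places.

24.00

n = 4, Σx = 176, Σy = 70.4, Σxy = 3178.9, Σx² = 8266, Σy² = 1275.7
Sxx = Σx² − (Σx)²/n = 8266 − 7744 = 522
Sxy = Σxy − (Σx)(Σy)/n = 3178.9 − 3097.6 = 81.3
Syy = Σy² − (Σy)²/n = 1275.7 − 1239.04 = 36.66
b = Sxy/Sxx = 81.3/522 = 0.155747
SSE = Syy − b·Sxy = 36.66 − 0.155747·81.3 = 23.997759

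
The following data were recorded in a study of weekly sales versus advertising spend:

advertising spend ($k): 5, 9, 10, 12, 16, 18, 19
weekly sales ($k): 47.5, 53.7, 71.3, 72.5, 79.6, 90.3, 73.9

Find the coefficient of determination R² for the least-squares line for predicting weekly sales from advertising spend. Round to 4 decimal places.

n = 7, Σx = 89, Σy = 488.8, Σxy = 6606.9, Σx² = 1291, Σy² = 35431.34
Sxx = Σx² − (Σx)²/n = 1291 − 1131.571429 = 159.428571
Sxy = Σxy − (Σx)(Σy)/n = 6606.9 − 6214.742857 = 392.157143
Syy = Σy² − (Σy)²/n = 35431.34 − 34132.205714 = 1299.134286
R² = Sxy²/(Sxx·Syy) = (392.157143)²/(159.428571·1299.134286) = 0.742506

0.7425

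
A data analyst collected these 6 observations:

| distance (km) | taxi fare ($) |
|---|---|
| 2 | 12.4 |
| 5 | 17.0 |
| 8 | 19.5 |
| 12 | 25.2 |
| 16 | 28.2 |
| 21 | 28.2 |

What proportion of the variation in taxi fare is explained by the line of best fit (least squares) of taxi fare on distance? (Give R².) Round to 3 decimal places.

0.913

n = 6, Σx = 64, Σy = 130.5, Σxy = 1611.6, Σx² = 934, Σy² = 3048.53
Sxx = Σx² − (Σx)²/n = 934 − 682.666667 = 251.333333
Sxy = Σxy − (Σx)(Σy)/n = 1611.6 − 1392 = 219.6
Syy = Σy² − (Σy)²/n = 3048.53 − 2838.375 = 210.155
R² = Sxy²/(Sxx·Syy) = (219.6)²/(251.333333·210.155) = 0.913009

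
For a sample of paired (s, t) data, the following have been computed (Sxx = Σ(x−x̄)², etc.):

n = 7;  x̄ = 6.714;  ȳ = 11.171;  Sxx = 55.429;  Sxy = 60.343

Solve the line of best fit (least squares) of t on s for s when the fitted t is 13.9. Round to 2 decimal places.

b = Sxy/Sxx = 60.343/55.429 = 1.088654
a = ȳ − b·x̄ = 11.171 − 1.088654·6.714 = 3.861777
Set a + b·x = 13.9: x = (13.9 − 3.861777) / 1.088654 = 9.220765

9.22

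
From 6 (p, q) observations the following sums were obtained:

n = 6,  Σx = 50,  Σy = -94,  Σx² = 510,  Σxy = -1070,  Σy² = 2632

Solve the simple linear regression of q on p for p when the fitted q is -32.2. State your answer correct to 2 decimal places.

Sxx = Σx² − (Σx)²/n = 510 − 416.666667 = 93.333333
Sxy = Σxy − (Σx)(Σy)/n = -1070 − (-783.333333) = -286.666667
b = Sxy/Sxx = -286.666667/93.333333 = -3.071429
a = ȳ − b·x̄ = -15.666667 − (-3.071429)·8.333333 = 9.928571
Set a + b·x = -32.2: x = (-32.2 − 9.928571) / (-3.071429) = 13.716279

13.72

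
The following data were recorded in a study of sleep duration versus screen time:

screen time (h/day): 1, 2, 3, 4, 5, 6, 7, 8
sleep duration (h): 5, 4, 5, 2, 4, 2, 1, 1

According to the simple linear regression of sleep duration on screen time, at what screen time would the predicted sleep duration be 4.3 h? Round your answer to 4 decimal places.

2.3160

n = 8, Σx = 36, Σy = 24, Σxy = 83, Σx² = 204
Sxx = Σx² − (Σx)²/n = 204 − 162 = 42
Sxy = Σxy − (Σx)(Σy)/n = 83 − 108 = -25
b = Sxy/Sxx = -25/42 = -0.595238
a = ȳ − b·x̄ = 3 − (-0.595238)·4.5 = 5.678571
Set a + b·x = 4.3: x = (4.3 − 5.678571) / (-0.595238) = 2.316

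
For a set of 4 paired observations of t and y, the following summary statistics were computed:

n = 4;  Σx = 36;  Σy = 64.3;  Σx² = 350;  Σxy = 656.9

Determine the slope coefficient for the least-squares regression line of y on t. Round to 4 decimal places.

Sxx = Σx² − (Σx)²/n = 350 − 324 = 26
Sxy = Σxy − (Σx)(Σy)/n = 656.9 − 578.7 = 78.2
b = Sxy/Sxx = 78.2/26 = 3.007692

3.0077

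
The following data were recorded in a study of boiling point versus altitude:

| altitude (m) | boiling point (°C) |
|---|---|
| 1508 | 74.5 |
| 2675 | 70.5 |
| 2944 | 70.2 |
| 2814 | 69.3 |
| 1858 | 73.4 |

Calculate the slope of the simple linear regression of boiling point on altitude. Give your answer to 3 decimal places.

n = 5, Σx = 11799, Σy = 357.9, Σxy = 838989.7, Σx² = 29467585
Sxx = Σx² − (Σx)²/n = 29467585 − 27843280.2 = 1624304.8
Sxy = Σxy − (Σx)(Σy)/n = 838989.7 − 844572.42 = -5582.72
b = Sxy/Sxx = -5582.72/1624304.8 = -0.003437

-0.003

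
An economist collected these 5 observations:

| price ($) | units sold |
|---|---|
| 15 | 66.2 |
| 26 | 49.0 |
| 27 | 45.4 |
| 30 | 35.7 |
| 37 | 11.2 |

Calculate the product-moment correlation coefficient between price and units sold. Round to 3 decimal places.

-0.969

n = 5, Σx = 135, Σy = 207.5, Σxy = 4978.2, Σx² = 3899, Σy² = 10244.53
Sxx = Σx² − (Σx)²/n = 3899 − 3645 = 254
Sxy = Σxy − (Σx)(Σy)/n = 4978.2 − 5602.5 = -624.3
Syy = Σy² − (Σy)²/n = 10244.53 − 8611.25 = 1633.28
r = Sxy/√(Sxx·Syy) = -624.3/√(414853.12) = -624.3/644.090925 = -0.969273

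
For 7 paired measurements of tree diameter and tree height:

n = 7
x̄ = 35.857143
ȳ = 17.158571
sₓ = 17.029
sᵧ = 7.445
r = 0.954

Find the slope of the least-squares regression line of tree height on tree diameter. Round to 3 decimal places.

b = r · sᵧ/sₓ = 0.954 · 7.445/17.029 = 0.417084

0.417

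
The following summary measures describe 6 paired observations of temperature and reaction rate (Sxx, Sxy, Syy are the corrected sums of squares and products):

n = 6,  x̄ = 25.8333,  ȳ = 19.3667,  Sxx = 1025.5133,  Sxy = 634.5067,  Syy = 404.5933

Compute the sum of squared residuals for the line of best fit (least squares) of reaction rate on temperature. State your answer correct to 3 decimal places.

12.011

b = Sxy/Sxx = 634.5067/1025.5133 = 0.618721
SSE = Syy − b·Sxy = 404.5933 − 0.618721·634.5067 = 12.010627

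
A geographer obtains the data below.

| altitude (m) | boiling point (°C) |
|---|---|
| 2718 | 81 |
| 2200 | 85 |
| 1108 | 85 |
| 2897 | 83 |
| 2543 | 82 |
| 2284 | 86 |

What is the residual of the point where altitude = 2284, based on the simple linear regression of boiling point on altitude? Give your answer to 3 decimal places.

n = 6, Σx = 13750, Σy = 502, Σxy = 1146739, Σx² = 33531302
Sxx = Σx² − (Σx)²/n = 33531302 − 31510416.666667 = 2020885.333333
Sxy = Σxy − (Σx)(Σy)/n = 1146739 − 1150416.666667 = -3677.666667
b = Sxy/Sxx = -3677.666667/2020885.333333 = -0.001820
a = ȳ − b·x̄ = 83.666667 − (-0.001820)·2291.666667 = 87.837109
ŷ(2284) = 87.837109 + (-0.001820)·2284 = 83.680619
residual = y − ŷ = 86 − 83.680619 = 2.319381

2.319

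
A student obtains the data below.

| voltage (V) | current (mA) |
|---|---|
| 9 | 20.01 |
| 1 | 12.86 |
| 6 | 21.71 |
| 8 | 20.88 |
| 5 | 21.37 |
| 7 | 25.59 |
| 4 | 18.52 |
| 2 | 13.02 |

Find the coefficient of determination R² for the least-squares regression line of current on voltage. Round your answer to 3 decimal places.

n = 8, Σx = 42, Σy = 153.96, Σxy = 876.35, Σx² = 276, Σy² = 3097.114
Sxx = Σx² − (Σx)²/n = 276 − 220.5 = 55.5
Sxy = Σxy − (Σx)(Σy)/n = 876.35 − 808.29 = 68.06
Syy = Σy² − (Σy)²/n = 3097.114 − 2962.9602 = 134.1538
R² = Sxy²/(Sxx·Syy) = (68.06)²/(55.5·134.1538) = 0.622140

0.622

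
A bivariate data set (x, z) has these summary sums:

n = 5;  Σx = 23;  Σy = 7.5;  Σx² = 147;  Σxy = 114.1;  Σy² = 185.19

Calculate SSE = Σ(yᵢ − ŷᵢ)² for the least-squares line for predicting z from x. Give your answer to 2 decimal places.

20.15

Sxx = Σx² − (Σx)²/n = 147 − 105.8 = 41.2
Sxy = Σxy − (Σx)(Σy)/n = 114.1 − 34.5 = 79.6
Syy = Σy² − (Σy)²/n = 185.19 − 11.25 = 173.94
b = Sxy/Sxx = 79.6/41.2 = 1.932039
SSE = Syy − b·Sxy = 173.94 − 1.932039·79.6 = 20.149709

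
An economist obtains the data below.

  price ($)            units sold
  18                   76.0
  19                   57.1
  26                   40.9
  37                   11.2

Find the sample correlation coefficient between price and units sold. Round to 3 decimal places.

n = 4, Σx = 100, Σy = 185.2, Σxy = 3930.7, Σx² = 2730, Σy² = 10834.66
Sxx = Σx² − (Σx)²/n = 2730 − 2500 = 230
Sxy = Σxy − (Σx)(Σy)/n = 3930.7 − 4630 = -699.3
Syy = Σy² − (Σy)²/n = 10834.66 − 8574.76 = 2259.9
r = Sxy/√(Sxx·Syy) = -699.3/√(519777) = -699.3/720.955616 = -0.969963

-0.970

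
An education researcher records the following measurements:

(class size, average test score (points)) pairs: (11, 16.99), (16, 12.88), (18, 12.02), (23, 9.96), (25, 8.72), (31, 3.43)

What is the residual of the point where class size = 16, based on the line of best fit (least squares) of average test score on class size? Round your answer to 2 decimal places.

-0.73

n = 6, Σx = 124, Σy = 64, Σxy = 1162.74, Σx² = 2816
Sxx = Σx² − (Σx)²/n = 2816 − 2562.666667 = 253.333333
Sxy = Σxy − (Σx)(Σy)/n = 1162.74 − 1322.666667 = -159.926667
b = Sxy/Sxx = -159.926667/253.333333 = -0.631289
a = ȳ − b·x̄ = 10.666667 − (-0.631289)·20.666667 = 23.713316
ŷ(16) = 23.713316 + (-0.631289)·16 = 13.612684
residual = y − ŷ = 12.88 − 13.612684 = -0.732684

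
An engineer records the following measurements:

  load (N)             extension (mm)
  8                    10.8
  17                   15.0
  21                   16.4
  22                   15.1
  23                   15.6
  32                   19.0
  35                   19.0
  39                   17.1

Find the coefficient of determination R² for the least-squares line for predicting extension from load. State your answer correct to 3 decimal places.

0.772

n = 8, Σx = 197, Σy = 128, Σxy = 3316.7, Σx² = 5577, Σy² = 2096.38
Sxx = Σx² − (Σx)²/n = 5577 − 4851.125 = 725.875
Sxy = Σxy − (Σx)(Σy)/n = 3316.7 − 3152 = 164.7
Syy = Σy² − (Σy)²/n = 2096.38 − 2048 = 48.38
R² = Sxy²/(Sxx·Syy) = (164.7)²/(725.875·48.38) = 0.772431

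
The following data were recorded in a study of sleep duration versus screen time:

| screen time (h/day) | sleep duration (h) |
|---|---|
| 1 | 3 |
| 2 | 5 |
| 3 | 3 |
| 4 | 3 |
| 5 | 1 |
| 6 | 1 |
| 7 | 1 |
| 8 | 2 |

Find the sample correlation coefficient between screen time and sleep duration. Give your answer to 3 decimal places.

-0.725

n = 8, Σx = 36, Σy = 19, Σxy = 68, Σx² = 204, Σy² = 59
Sxx = Σx² − (Σx)²/n = 204 − 162 = 42
Sxy = Σxy − (Σx)(Σy)/n = 68 − 85.5 = -17.5
Syy = Σy² − (Σy)²/n = 59 − 45.125 = 13.875
r = Sxy/√(Sxx·Syy) = -17.5/√(582.75) = -17.5/24.140215 = -0.724931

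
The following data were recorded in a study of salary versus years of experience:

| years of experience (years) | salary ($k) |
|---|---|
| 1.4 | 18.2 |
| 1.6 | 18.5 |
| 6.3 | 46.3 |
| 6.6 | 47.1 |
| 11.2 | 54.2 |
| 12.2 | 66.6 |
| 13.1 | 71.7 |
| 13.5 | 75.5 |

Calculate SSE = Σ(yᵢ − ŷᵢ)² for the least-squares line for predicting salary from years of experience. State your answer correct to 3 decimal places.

133.767

n = 8, Σx = 65.9, Σy = 398.1, Σxy = 4035.71, Σx² = 715.91, Σy² = 23249.93
Sxx = Σx² − (Σx)²/n = 715.91 − 542.85125 = 173.05875
Sxy = Σxy − (Σx)(Σy)/n = 4035.71 − 3279.34875 = 756.36125
Syy = Σy² − (Σy)²/n = 23249.93 − 19810.45125 = 3439.47875
b = Sxy/Sxx = 756.36125/173.05875 = 4.370546
SSE = Syy − b·Sxy = 3439.47875 − 4.370546·756.36125 = 133.767016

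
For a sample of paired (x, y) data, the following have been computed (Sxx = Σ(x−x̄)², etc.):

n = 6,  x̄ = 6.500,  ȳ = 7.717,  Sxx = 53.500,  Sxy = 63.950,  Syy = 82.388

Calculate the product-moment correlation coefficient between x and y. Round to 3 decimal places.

r = Sxy/√(Sxx·Syy) = 63.95/√(4407.758) = 63.95/66.390948 = 0.963234

0.963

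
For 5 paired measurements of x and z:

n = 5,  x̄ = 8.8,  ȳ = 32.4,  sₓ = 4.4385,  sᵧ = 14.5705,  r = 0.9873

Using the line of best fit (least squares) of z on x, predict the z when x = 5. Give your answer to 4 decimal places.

b = r · sᵧ/sₓ = 0.9873 · 14.5705/4.4385 = 3.241062
a = ȳ − b·x̄ = 32.4 − 3.241062·8.8 = 3.878652
ŷ(5) = a + b·5 = 3.878652 + 3.241062·5 = 20.083964

20.0840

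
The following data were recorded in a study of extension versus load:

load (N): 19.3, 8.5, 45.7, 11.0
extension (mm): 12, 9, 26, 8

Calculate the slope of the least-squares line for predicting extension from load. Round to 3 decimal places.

n = 4, Σx = 84.5, Σy = 55, Σxy = 1584.3, Σx² = 2654.23
Sxx = Σx² − (Σx)²/n = 2654.23 − 1785.0625 = 869.1675
Sxy = Σxy − (Σx)(Σy)/n = 1584.3 − 1161.875 = 422.425
b = Sxy/Sxx = 422.425/869.1675 = 0.486011

0.486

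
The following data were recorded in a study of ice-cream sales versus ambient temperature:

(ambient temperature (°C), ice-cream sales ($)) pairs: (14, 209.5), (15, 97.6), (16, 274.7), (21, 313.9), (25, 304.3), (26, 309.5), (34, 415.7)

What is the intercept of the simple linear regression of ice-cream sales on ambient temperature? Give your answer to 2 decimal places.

n = 7, Σx = 151, Σy = 1925.2, Σxy = 45172.4, Σx² = 3575
Sxx = Σx² − (Σx)²/n = 3575 − 3257.285714 = 317.714286
Sxy = Σxy − (Σx)(Σy)/n = 45172.4 − 41529.314286 = 3643.085714
b = Sxy/Sxx = 3643.085714/317.714286 = 11.466547
a = ȳ − b·x̄ = 275.028571 − 11.466547·21.571429 = 27.678777

27.68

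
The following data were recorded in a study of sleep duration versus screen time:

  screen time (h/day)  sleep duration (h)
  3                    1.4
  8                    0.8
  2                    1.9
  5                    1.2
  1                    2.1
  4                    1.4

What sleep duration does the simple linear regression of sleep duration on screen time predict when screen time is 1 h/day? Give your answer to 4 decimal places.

n = 6, Σx = 23, Σy = 8.8, Σxy = 28.1, Σx² = 119
Sxx = Σx² − (Σx)²/n = 119 − 88.166667 = 30.833333
Sxy = Σxy − (Σx)(Σy)/n = 28.1 − 33.733333 = -5.633333
b = Sxy/Sxx = -5.633333/30.833333 = -0.182703
a = ȳ − b·x̄ = 1.466667 − (-0.182703)·3.833333 = 2.167027
ŷ(1) = a + b·1 = 2.167027 + (-0.182703)·1 = 1.984324

1.9843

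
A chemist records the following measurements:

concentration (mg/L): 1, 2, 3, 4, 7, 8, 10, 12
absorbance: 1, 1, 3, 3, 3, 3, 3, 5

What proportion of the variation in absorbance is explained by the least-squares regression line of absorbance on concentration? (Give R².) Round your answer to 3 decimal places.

0.694

n = 8, Σx = 47, Σy = 22, Σxy = 159, Σx² = 387, Σy² = 72
Sxx = Σx² − (Σx)²/n = 387 − 276.125 = 110.875
Sxy = Σxy − (Σx)(Σy)/n = 159 − 129.25 = 29.75
Syy = Σy² − (Σy)²/n = 72 − 60.5 = 11.5
R² = Sxy²/(Sxx·Syy) = (29.75)²/(110.875·11.5) = 0.694133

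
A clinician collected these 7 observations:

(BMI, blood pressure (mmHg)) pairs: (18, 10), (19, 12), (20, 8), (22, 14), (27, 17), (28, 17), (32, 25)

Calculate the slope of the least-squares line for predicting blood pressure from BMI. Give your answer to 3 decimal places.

n = 7, Σx = 166, Σy = 103, Σxy = 2611, Σx² = 4106
Sxx = Σx² − (Σx)²/n = 4106 − 3936.571429 = 169.428571
Sxy = Σxy − (Σx)(Σy)/n = 2611 − 2442.571429 = 168.428571
b = Sxy/Sxx = 168.428571/169.428571 = 0.994098

0.994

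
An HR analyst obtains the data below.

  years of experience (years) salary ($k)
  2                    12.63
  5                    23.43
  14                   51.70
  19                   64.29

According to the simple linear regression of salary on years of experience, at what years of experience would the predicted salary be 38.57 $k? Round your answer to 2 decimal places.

n = 4, Σx = 40, Σy = 152.05, Σxy = 2087.72, Σx² = 586
Sxx = Σx² − (Σx)²/n = 586 − 400 = 186
Sxy = Σxy − (Σx)(Σy)/n = 2087.72 − 1520.5 = 567.22
b = Sxy/Sxx = 567.22/186 = 3.049570
a = ȳ − b·x̄ = 38.0125 − 3.049570·10 = 7.516801
Set a + b·x = 38.57: x = (38.57 − 7.516801) / 3.049570 = 10.182813

10.18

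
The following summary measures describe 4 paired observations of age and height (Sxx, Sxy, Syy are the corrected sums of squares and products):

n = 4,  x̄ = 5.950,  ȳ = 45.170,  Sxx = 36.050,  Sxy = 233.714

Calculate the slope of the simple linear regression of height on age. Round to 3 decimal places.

6.483

b = Sxy/Sxx = 233.714/36.05 = 6.483051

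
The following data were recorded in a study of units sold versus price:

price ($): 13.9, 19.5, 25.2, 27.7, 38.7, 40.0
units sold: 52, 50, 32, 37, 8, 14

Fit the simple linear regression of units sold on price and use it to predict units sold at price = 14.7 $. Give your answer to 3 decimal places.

53.870

n = 6, Σx = 165, Σy = 193, Σxy = 4398.7, Σx² = 5073.48
Sxx = Σx² − (Σx)²/n = 5073.48 − 4537.5 = 535.98
Sxy = Σxy − (Σx)(Σy)/n = 4398.7 − 5307.5 = -908.8
b = Sxy/Sxx = -908.8/535.98 = -1.695586
a = ȳ − b·x̄ = 32.166667 − (-1.695586)·27.5 = 78.795272
ŷ(14.7) = a + b·14.7 = 78.795272 + (-1.695586)·14.7 = 53.870163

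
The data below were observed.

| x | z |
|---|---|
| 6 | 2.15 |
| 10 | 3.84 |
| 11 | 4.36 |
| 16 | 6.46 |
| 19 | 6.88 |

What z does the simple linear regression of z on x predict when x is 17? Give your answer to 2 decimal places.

6.47

n = 5, Σx = 62, Σy = 23.69, Σxy = 333.34, Σx² = 874
Sxx = Σx² − (Σx)²/n = 874 − 768.8 = 105.2
Sxy = Σxy − (Σx)(Σy)/n = 333.34 − 293.756 = 39.584
b = Sxy/Sxx = 39.584/105.2 = 0.376274
a = ȳ − b·x̄ = 4.738 − 0.376274·12.4 = 0.072205
ŷ(17) = a + b·17 = 0.072205 + 0.376274·17 = 6.468859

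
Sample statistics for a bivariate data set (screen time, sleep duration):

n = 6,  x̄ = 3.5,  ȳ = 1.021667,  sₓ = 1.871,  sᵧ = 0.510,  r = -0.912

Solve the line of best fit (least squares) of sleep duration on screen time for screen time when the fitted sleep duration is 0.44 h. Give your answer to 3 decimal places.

b = r · sᵧ/sₓ = -0.912 · 0.51/1.871 = -0.248594
a = ȳ − b·x̄ = 1.021667 − (-0.248594)·3.5 = 1.891747
Set a + b·x = 0.44: x = (0.44 − 1.891747) / (-0.248594) = 5.839824

5.840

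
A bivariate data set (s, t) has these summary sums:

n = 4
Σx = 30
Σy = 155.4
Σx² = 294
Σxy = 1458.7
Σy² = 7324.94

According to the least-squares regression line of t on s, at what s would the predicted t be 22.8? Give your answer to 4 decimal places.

Sxx = Σx² − (Σx)²/n = 294 − 225 = 69
Sxy = Σxy − (Σx)(Σy)/n = 1458.7 − 1165.5 = 293.2
b = Sxy/Sxx = 293.2/69 = 4.249275
a = ȳ − b·x̄ = 38.85 − 4.249275·7.5 = 6.980435
Set a + b·x = 22.8: x = (22.8 − 6.980435) / 4.249275 = 3.722885

3.7229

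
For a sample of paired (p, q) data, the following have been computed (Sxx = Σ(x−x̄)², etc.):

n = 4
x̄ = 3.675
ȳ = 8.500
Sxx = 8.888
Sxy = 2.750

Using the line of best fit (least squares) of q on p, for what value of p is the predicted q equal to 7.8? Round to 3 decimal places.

b = Sxy/Sxx = 2.75/8.888 = 0.309406
a = ȳ − b·x̄ = 8.5 − 0.309406·3.675 = 7.362933
Set a + b·x = 7.8: x = (7.8 − 7.362933) / 0.309406 = 1.4126

1.413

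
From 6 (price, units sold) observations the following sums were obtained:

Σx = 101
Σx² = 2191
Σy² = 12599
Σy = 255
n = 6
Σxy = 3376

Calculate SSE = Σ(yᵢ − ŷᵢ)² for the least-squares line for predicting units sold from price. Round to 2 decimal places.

Sxx = Σx² − (Σx)²/n = 2191 − 1700.166667 = 490.833333
Sxy = Σxy − (Σx)(Σy)/n = 3376 − 4292.5 = -916.5
Syy = Σy² − (Σy)²/n = 12599 − 10837.5 = 1761.5
b = Sxy/Sxx = -916.5/490.833333 = -1.867233
SSE = Syy − b·Sxy = 1761.5 − (-1.867233)·(-916.5) = 50.181324

50.18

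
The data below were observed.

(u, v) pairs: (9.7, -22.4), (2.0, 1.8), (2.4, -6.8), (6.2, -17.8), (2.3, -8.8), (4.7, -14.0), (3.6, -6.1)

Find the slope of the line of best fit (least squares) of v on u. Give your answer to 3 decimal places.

n = 7, Σx = 30.9, Σy = -74.1, Σxy = -448.36, Σx² = 182.63
Sxx = Σx² − (Σx)²/n = 182.63 − 136.401429 = 46.228571
Sxy = Σxy − (Σx)(Σy)/n = -448.36 − (-327.098571) = -121.261429
b = Sxy/Sxx = -121.261429/46.228571 = -2.623084

-2.623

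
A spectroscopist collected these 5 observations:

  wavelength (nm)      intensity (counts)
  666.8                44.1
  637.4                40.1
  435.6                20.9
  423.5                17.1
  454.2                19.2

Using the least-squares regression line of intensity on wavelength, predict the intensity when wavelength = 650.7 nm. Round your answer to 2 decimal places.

n = 5, Σx = 2617.5, Σy = 141.4, Σxy = 80032.15, Σx² = 1426298.25
Sxx = Σx² − (Σx)²/n = 1426298.25 − 1370261.25 = 56037
Sxy = Σxy − (Σx)(Σy)/n = 80032.15 − 74022.9 = 6009.25
b = Sxy/Sxx = 6009.25/56037 = 0.107237
a = ȳ − b·x̄ = 28.28 − 0.107237·523.5 = -27.858665
ŷ(650.7) = a + b·650.7 = -27.858665 + 0.107237·650.7 = 41.920570

41.92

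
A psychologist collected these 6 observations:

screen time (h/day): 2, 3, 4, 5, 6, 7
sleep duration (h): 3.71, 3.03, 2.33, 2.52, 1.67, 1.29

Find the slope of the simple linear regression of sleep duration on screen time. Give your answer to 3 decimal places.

-0.457

n = 6, Σx = 27, Σy = 14.55, Σxy = 57.48, Σx² = 139
Sxx = Σx² − (Σx)²/n = 139 − 121.5 = 17.5
Sxy = Σxy − (Σx)(Σy)/n = 57.48 − 65.475 = -7.995
b = Sxy/Sxx = -7.995/17.5 = -0.456857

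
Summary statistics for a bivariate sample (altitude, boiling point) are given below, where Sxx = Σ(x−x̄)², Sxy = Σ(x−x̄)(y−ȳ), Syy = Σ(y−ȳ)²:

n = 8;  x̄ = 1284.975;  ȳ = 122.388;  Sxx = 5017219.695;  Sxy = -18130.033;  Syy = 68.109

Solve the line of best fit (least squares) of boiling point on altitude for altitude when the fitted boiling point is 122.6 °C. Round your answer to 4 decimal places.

b = Sxy/Sxx = -18130.033/5017219.695 = -0.003614
a = ȳ − b·x̄ = 122.388 − (-0.003614)·1284.975 = 127.031336
Set a + b·x = 122.6: x = (122.6 − 127.031336) / (-0.003614) = 1226.307121

1226.3071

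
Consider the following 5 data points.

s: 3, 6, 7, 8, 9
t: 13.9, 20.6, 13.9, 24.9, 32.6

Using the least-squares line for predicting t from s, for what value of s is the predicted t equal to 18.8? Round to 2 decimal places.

5.70

n = 5, Σx = 33, Σy = 105.9, Σxy = 755.2, Σx² = 239
Sxx = Σx² − (Σx)²/n = 239 − 217.8 = 21.2
Sxy = Σxy − (Σx)(Σy)/n = 755.2 − 698.94 = 56.26
b = Sxy/Sxx = 56.26/21.2 = 2.653774
a = ȳ − b·x̄ = 21.18 − 2.653774·6.6 = 3.665094
Set a + b·x = 18.8: x = (18.8 − 3.665094) / 2.653774 = 5.703164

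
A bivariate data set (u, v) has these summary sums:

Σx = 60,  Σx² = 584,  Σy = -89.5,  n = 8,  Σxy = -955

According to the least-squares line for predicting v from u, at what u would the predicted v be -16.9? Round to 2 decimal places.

Sxx = Σx² − (Σx)²/n = 584 − 450 = 134
Sxy = Σxy − (Σx)(Σy)/n = -955 − (-671.25) = -283.75
b = Sxy/Sxx = -283.75/134 = -2.117537
a = ȳ − b·x̄ = -11.1875 − (-2.117537)·7.5 = 4.694030
Set a + b·x = -16.9: x = (-16.9 − 4.694030) / (-2.117537) = 10.197709

10.20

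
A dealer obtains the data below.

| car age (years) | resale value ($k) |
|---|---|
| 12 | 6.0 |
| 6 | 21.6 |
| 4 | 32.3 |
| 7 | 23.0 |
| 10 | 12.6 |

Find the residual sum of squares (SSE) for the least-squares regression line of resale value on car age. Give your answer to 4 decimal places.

n = 5, Σx = 39, Σy = 95.5, Σxy = 617.8, Σx² = 345, Σy² = 2233.61
Sxx = Σx² − (Σx)²/n = 345 − 304.2 = 40.8
Sxy = Σxy − (Σx)(Σy)/n = 617.8 − 744.9 = -127.1
Syy = Σy² − (Σy)²/n = 2233.61 − 1824.05 = 409.56
b = Sxy/Sxx = -127.1/40.8 = -3.115196
SSE = Syy − b·Sxy = 409.56 − (-3.115196)·(-127.1) = 13.618578

13.6186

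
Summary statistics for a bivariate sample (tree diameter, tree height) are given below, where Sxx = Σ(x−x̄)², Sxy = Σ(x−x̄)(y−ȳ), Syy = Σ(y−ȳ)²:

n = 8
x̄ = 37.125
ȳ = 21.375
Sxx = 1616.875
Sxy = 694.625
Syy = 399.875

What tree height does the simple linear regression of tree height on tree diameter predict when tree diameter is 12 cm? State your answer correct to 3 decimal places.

10.581

b = Sxy/Sxx = 694.625/1616.875 = 0.429610
a = ȳ − b·x̄ = 21.375 − 0.429610·37.125 = 5.425744
ŷ(12) = a + b·12 = 5.425744 + 0.429610·12 = 10.581059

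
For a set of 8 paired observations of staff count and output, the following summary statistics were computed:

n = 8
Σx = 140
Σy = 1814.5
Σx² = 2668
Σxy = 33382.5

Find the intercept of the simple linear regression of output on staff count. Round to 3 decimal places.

Sxx = Σx² − (Σx)²/n = 2668 − 2450 = 218
Sxy = Σxy − (Σx)(Σy)/n = 33382.5 − 31753.75 = 1628.75
b = Sxy/Sxx = 1628.75/218 = 7.471330
a = ȳ − b·x̄ = 226.8125 − 7.471330·17.5 = 96.064220

96.064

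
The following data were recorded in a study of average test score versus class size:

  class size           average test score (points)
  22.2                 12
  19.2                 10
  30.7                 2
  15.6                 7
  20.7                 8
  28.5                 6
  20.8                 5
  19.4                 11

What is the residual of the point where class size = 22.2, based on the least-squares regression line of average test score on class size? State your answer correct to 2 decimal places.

4.40

n = 8, Σx = 177.1, Σy = 61, Σxy = 1283, Σx² = 4097.07
Sxx = Σx² − (Σx)²/n = 4097.07 − 3920.55125 = 176.51875
Sxy = Σxy − (Σx)(Σy)/n = 1283 − 1350.3875 = -67.3875
b = Sxy/Sxx = -67.3875/176.51875 = -0.381758
a = ȳ − b·x̄ = 7.625 − (-0.381758)·22.1375 = 16.076175
ŷ(22.2) = 16.076175 + (-0.381758)·22.2 = 7.601140
residual = y − ŷ = 12 − 7.601140 = 4.398860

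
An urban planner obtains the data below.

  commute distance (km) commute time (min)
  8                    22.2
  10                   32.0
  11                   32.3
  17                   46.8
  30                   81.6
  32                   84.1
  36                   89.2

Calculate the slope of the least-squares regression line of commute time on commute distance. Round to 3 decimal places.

n = 7, Σx = 144, Σy = 388.2, Σxy = 9998.9, Σx² = 3794
Sxx = Σx² − (Σx)²/n = 3794 − 2962.285714 = 831.714286
Sxy = Σxy − (Σx)(Σy)/n = 9998.9 − 7985.828571 = 2013.071429
b = Sxy/Sxx = 2013.071429/831.714286 = 2.420388

2.420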